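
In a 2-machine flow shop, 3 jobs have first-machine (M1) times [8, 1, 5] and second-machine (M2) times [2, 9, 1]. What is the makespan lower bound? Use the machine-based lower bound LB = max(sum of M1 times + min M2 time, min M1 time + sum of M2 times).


LB1 = sum(M1 times) + min(M2 times) = 14 + 1 = 15
LB2 = min(M1 times) + sum(M2 times) = 1 + 12 = 13
Lower bound = max(LB1, LB2) = max(15, 13) = 15

15


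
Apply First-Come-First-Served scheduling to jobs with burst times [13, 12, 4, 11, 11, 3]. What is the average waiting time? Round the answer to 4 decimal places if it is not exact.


FCFS order (as given): [13, 12, 4, 11, 11, 3]
Waiting times:
  Job 1: wait = 0
  Job 2: wait = 13
  Job 3: wait = 25
  Job 4: wait = 29
  Job 5: wait = 40
  Job 6: wait = 51
Sum of waiting times = 158
Average waiting time = 158/6 = 26.3333

26.3333


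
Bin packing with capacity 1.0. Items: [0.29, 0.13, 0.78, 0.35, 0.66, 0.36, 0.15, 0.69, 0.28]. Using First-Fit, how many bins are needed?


Place items sequentially using First-Fit:
  Item 0.29 -> new Bin 1
  Item 0.13 -> Bin 1 (now 0.42)
  Item 0.78 -> new Bin 2
  Item 0.35 -> Bin 1 (now 0.77)
  Item 0.66 -> new Bin 3
  Item 0.36 -> new Bin 4
  Item 0.15 -> Bin 1 (now 0.92)
  Item 0.69 -> new Bin 5
  Item 0.28 -> Bin 3 (now 0.94)
Total bins used = 5

5


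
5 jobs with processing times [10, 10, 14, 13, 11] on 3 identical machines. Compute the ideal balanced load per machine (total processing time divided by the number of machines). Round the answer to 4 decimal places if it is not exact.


Total processing time = 10 + 10 + 14 + 13 + 11 = 58
Number of machines = 3
Ideal balanced load = 58 / 3 = 19.3333

19.3333


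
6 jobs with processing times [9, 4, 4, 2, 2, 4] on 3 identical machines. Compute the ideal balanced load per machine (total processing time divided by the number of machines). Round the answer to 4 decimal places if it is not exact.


Total processing time = 9 + 4 + 4 + 2 + 2 + 4 = 25
Number of machines = 3
Ideal balanced load = 25 / 3 = 8.3333

8.3333


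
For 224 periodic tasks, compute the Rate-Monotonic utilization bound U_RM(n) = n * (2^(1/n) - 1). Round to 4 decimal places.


Compute 2^(1/224) = 1.0030991997
Subtract 1: 1.0030991997 - 1 = 0.0030991997
Multiply by n: 224 * 0.0030991997 = 0.6942207328
Round to 4 dp: 0.6942

0.6942


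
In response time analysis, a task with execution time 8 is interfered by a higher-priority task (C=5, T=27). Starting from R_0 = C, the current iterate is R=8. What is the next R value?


R_next = C + ceil(R_prev / T_hp) * C_hp
ceil(8 / 27) = ceil(0.2963) = 1
Interference = 1 * 5 = 5
R_next = 8 + 5 = 13

13


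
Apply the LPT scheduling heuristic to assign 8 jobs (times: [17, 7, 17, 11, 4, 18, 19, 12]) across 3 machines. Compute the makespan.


Sort jobs in decreasing order (LPT): [19, 18, 17, 17, 12, 11, 7, 4]
Assign each job to the least loaded machine:
  Machine 1: jobs [19, 11, 7], load = 37
  Machine 2: jobs [18, 12, 4], load = 34
  Machine 3: jobs [17, 17], load = 34
Makespan = max load = 37

37


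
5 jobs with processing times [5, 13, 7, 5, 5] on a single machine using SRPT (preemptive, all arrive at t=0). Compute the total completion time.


Since all jobs arrive at t=0, SRPT equals SPT ordering.
SPT order: [5, 5, 5, 7, 13]
Completion times:
  Job 1: p=5, C=5
  Job 2: p=5, C=10
  Job 3: p=5, C=15
  Job 4: p=7, C=22
  Job 5: p=13, C=35
Total completion time = 5 + 10 + 15 + 22 + 35 = 87

87


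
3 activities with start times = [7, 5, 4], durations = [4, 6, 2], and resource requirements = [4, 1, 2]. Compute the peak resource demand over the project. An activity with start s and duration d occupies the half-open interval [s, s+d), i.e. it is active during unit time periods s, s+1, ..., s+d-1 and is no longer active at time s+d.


Each activity i is active on [start_i, start_i + duration_i).
Compute total resource usage per time slot:
  t=0: active resources = [], total = 0
  t=1: active resources = [], total = 0
  t=2: active resources = [], total = 0
  t=3: active resources = [], total = 0
  t=4: active resources = [2], total = 2
  t=5: active resources = [1, 2], total = 3
  t=6: active resources = [1], total = 1
  t=7: active resources = [4, 1], total = 5
  t=8: active resources = [4, 1], total = 5
  t=9: active resources = [4, 1], total = 5
  t=10: active resources = [4, 1], total = 5
Peak resource demand = 5

5


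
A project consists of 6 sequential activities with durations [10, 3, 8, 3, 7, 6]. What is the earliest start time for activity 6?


Activity 6 starts after activities 1 through 5 complete.
Predecessor durations: [10, 3, 8, 3, 7]
ES = 10 + 3 + 8 + 3 + 7 = 31

31


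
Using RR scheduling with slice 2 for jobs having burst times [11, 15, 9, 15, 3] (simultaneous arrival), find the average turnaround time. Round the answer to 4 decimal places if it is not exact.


Time quantum = 2
Execution trace:
  J1 runs 2 units, time = 2
  J2 runs 2 units, time = 4
  J3 runs 2 units, time = 6
  J4 runs 2 units, time = 8
  J5 runs 2 units, time = 10
  J1 runs 2 units, time = 12
  J2 runs 2 units, time = 14
  J3 runs 2 units, time = 16
  J4 runs 2 units, time = 18
  J5 runs 1 units, time = 19
  J1 runs 2 units, time = 21
  J2 runs 2 units, time = 23
  J3 runs 2 units, time = 25
  J4 runs 2 units, time = 27
  J1 runs 2 units, time = 29
  J2 runs 2 units, time = 31
  J3 runs 2 units, time = 33
  J4 runs 2 units, time = 35
  J1 runs 2 units, time = 37
  J2 runs 2 units, time = 39
  J3 runs 1 units, time = 40
  J4 runs 2 units, time = 42
  J1 runs 1 units, time = 43
  J2 runs 2 units, time = 45
  J4 runs 2 units, time = 47
  J2 runs 2 units, time = 49
  J4 runs 2 units, time = 51
  J2 runs 1 units, time = 52
  J4 runs 1 units, time = 53
Finish times: [43, 52, 40, 53, 19]
Average turnaround = 207/5 = 41.4

41.4


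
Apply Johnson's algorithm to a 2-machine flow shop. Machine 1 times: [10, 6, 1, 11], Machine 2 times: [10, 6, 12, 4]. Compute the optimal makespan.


Apply Johnson's rule:
  Group 1 (a <= b): [(3, 1, 12), (2, 6, 6), (1, 10, 10)]
  Group 2 (a > b): [(4, 11, 4)]
Optimal job order: [3, 2, 1, 4]
Schedule:
  Job 3: M1 done at 1, M2 done at 13
  Job 2: M1 done at 7, M2 done at 19
  Job 1: M1 done at 17, M2 done at 29
  Job 4: M1 done at 28, M2 done at 33
Makespan = 33

33


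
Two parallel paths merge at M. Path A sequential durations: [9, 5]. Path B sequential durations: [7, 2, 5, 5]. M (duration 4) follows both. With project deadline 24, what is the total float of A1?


Forward pass: ES(A1) = sum of predecessors on chain A = 0
EF = ES + duration = 0 + 9 = 9
Backward pass: LF(M) = deadline = 24; LS(M) = 24 - 4 = 20
LF(A1) = LS(M) - sum(successors on chain A) = 20 - 5 = 15
LS = LF - duration = 15 - 9 = 6
Total float = LS - ES = 6 - 0 = 6

6


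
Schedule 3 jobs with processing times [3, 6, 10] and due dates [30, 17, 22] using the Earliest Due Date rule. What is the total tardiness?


Sort by due date (EDD order): [(6, 17), (10, 22), (3, 30)]
Compute completion times and tardiness:
  Job 1: p=6, d=17, C=6, tardiness=max(0,6-17)=0
  Job 2: p=10, d=22, C=16, tardiness=max(0,16-22)=0
  Job 3: p=3, d=30, C=19, tardiness=max(0,19-30)=0
Total tardiness = 0

0


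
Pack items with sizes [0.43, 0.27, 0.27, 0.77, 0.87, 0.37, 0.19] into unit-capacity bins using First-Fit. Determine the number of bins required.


Place items sequentially using First-Fit:
  Item 0.43 -> new Bin 1
  Item 0.27 -> Bin 1 (now 0.7)
  Item 0.27 -> Bin 1 (now 0.97)
  Item 0.77 -> new Bin 2
  Item 0.87 -> new Bin 3
  Item 0.37 -> new Bin 4
  Item 0.19 -> Bin 2 (now 0.96)
Total bins used = 4

4


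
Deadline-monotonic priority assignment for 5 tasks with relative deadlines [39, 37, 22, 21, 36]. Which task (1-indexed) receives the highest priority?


Sort tasks by relative deadline (ascending):
  Task 4: deadline = 21
  Task 3: deadline = 22
  Task 5: deadline = 36
  Task 2: deadline = 37
  Task 1: deadline = 39
Priority order (highest first): [4, 3, 5, 2, 1]
Highest priority task = 4

4


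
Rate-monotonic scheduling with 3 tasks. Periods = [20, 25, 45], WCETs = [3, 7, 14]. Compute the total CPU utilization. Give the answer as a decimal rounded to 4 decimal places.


Compute individual utilizations (exact fractions):
  Task 1: C/T = 3/20 (approx. 0.15)
  Task 2: C/T = 7/25 (approx. 0.28)
  Task 3: C/T = 14/45 (approx. 0.3111)
Total utilization U = 3/20 + 7/25 + 14/45 = 667/900
Rounded to 4 decimal places: U = 0.7411
RM (Liu & Layland) bound for 3 tasks = 0.779763; compare with U = 667/900 (approx. 0.741111)
U <= bound, so schedulable by RM sufficient condition.

0.7411


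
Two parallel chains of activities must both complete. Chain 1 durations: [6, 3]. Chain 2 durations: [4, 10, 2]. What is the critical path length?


Path A total = 6 + 3 = 9
Path B total = 4 + 10 + 2 = 16
Critical path = longest path = max(9, 16) = 16

16


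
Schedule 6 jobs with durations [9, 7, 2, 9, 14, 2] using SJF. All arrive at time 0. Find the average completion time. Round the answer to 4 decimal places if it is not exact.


SJF order (ascending): [2, 2, 7, 9, 9, 14]
Completion times:
  Job 1: burst=2, C=2
  Job 2: burst=2, C=4
  Job 3: burst=7, C=11
  Job 4: burst=9, C=20
  Job 5: burst=9, C=29
  Job 6: burst=14, C=43
Average completion = 109/6 = 18.1667

18.1667


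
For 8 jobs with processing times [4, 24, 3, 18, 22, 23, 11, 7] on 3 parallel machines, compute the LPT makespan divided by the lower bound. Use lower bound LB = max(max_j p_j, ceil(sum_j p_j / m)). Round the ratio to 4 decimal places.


LPT order: [24, 23, 22, 18, 11, 7, 4, 3]
Machine loads after assignment: [35, 37, 40]
LPT makespan = 40
Lower bound = max(max_job, ceil(total/3)) = max(24, 38) = 38
Ratio = 40 / 38 = 1.0526

1.0526


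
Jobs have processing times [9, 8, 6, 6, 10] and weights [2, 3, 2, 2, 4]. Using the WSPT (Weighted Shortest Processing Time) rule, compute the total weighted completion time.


Compute p/w ratios and sort ascending (WSPT): [(10, 4), (8, 3), (6, 2), (6, 2), (9, 2)]
Compute weighted completion times:
  Job (p=10,w=4): C=10, w*C=4*10=40
  Job (p=8,w=3): C=18, w*C=3*18=54
  Job (p=6,w=2): C=24, w*C=2*24=48
  Job (p=6,w=2): C=30, w*C=2*30=60
  Job (p=9,w=2): C=39, w*C=2*39=78
Total weighted completion time = 280

280


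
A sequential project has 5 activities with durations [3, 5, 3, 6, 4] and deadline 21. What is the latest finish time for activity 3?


LF(activity 3) = deadline - sum of successor durations
Successors: activities 4 through 5 with durations [6, 4]
Sum of successor durations = 10
LF = 21 - 10 = 11

11


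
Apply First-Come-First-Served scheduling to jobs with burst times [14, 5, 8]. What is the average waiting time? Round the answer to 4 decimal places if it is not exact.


FCFS order (as given): [14, 5, 8]
Waiting times:
  Job 1: wait = 0
  Job 2: wait = 14
  Job 3: wait = 19
Sum of waiting times = 33
Average waiting time = 33/3 = 11.0

11.0


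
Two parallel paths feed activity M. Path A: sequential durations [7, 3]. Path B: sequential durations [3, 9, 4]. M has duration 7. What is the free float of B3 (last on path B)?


ES(B3) = sum of predecessors on chain B = 12
EF(B3) = ES + duration = 12 + 4 = 16
Successor of B3 is M. ES(M) = max(sum(A), sum(B)) = max(10, 16) = 16
Free float = ES(successor) - EF(current) = 16 - 16 = 0

0


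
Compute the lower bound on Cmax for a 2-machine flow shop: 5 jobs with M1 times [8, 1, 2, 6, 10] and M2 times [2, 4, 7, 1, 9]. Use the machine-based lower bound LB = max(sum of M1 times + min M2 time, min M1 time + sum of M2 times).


LB1 = sum(M1 times) + min(M2 times) = 27 + 1 = 28
LB2 = min(M1 times) + sum(M2 times) = 1 + 23 = 24
Lower bound = max(LB1, LB2) = max(28, 24) = 28

28


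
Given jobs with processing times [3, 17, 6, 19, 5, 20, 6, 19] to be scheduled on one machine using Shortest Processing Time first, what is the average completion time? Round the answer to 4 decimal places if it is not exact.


Sort jobs by processing time (SPT order): [3, 5, 6, 6, 17, 19, 19, 20]
Compute completion times sequentially:
  Job 1: processing = 3, completes at 3
  Job 2: processing = 5, completes at 8
  Job 3: processing = 6, completes at 14
  Job 4: processing = 6, completes at 20
  Job 5: processing = 17, completes at 37
  Job 6: processing = 19, completes at 56
  Job 7: processing = 19, completes at 75
  Job 8: processing = 20, completes at 95
Sum of completion times = 308
Average completion time = 308/8 = 38.5

38.5


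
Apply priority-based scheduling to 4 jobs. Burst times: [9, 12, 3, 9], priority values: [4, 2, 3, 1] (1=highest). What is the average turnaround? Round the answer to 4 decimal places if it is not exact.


Sort by priority (ascending = highest first):
Order: [(1, 9), (2, 12), (3, 3), (4, 9)]
Completion times:
  Priority 1, burst=9, C=9
  Priority 2, burst=12, C=21
  Priority 3, burst=3, C=24
  Priority 4, burst=9, C=33
Average turnaround = 87/4 = 21.75

21.75


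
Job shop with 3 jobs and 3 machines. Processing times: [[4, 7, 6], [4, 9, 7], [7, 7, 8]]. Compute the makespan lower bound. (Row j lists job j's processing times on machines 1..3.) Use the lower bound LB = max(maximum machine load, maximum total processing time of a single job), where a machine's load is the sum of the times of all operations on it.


Machine loads:
  Machine 1: 4 + 4 + 7 = 15
  Machine 2: 7 + 9 + 7 = 23
  Machine 3: 6 + 7 + 8 = 21
Max machine load = 23
Job totals:
  Job 1: 17
  Job 2: 20
  Job 3: 22
Max job total = 22
Lower bound = max(23, 22) = 23

23


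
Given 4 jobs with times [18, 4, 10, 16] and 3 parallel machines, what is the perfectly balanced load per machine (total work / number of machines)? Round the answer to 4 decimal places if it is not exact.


Total processing time = 18 + 4 + 10 + 16 = 48
Number of machines = 3
Ideal balanced load = 48 / 3 = 16.0

16.0


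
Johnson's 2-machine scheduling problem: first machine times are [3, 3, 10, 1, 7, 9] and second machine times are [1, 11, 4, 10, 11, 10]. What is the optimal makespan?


Apply Johnson's rule:
  Group 1 (a <= b): [(4, 1, 10), (2, 3, 11), (5, 7, 11), (6, 9, 10)]
  Group 2 (a > b): [(3, 10, 4), (1, 3, 1)]
Optimal job order: [4, 2, 5, 6, 3, 1]
Schedule:
  Job 4: M1 done at 1, M2 done at 11
  Job 2: M1 done at 4, M2 done at 22
  Job 5: M1 done at 11, M2 done at 33
  Job 6: M1 done at 20, M2 done at 43
  Job 3: M1 done at 30, M2 done at 47
  Job 1: M1 done at 33, M2 done at 48
Makespan = 48

48


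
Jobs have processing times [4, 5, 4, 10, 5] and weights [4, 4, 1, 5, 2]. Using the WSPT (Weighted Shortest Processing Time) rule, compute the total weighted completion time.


Compute p/w ratios and sort ascending (WSPT): [(4, 4), (5, 4), (10, 5), (5, 2), (4, 1)]
Compute weighted completion times:
  Job (p=4,w=4): C=4, w*C=4*4=16
  Job (p=5,w=4): C=9, w*C=4*9=36
  Job (p=10,w=5): C=19, w*C=5*19=95
  Job (p=5,w=2): C=24, w*C=2*24=48
  Job (p=4,w=1): C=28, w*C=1*28=28
Total weighted completion time = 223

223


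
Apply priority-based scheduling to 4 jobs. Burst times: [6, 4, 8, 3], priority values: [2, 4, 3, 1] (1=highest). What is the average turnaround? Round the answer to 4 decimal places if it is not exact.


Sort by priority (ascending = highest first):
Order: [(1, 3), (2, 6), (3, 8), (4, 4)]
Completion times:
  Priority 1, burst=3, C=3
  Priority 2, burst=6, C=9
  Priority 3, burst=8, C=17
  Priority 4, burst=4, C=21
Average turnaround = 50/4 = 12.5

12.5


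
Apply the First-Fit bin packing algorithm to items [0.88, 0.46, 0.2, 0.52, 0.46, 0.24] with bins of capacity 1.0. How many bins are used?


Place items sequentially using First-Fit:
  Item 0.88 -> new Bin 1
  Item 0.46 -> new Bin 2
  Item 0.2 -> Bin 2 (now 0.66)
  Item 0.52 -> new Bin 3
  Item 0.46 -> Bin 3 (now 0.98)
  Item 0.24 -> Bin 2 (now 0.9)
Total bins used = 3

3


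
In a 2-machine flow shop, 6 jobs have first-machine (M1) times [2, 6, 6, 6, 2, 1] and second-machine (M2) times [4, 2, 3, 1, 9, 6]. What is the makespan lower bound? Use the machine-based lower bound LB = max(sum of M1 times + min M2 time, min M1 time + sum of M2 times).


LB1 = sum(M1 times) + min(M2 times) = 23 + 1 = 24
LB2 = min(M1 times) + sum(M2 times) = 1 + 25 = 26
Lower bound = max(LB1, LB2) = max(24, 26) = 26

26


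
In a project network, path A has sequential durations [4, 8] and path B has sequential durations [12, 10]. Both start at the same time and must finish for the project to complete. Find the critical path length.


Path A total = 4 + 8 = 12
Path B total = 12 + 10 = 22
Critical path = longest path = max(12, 22) = 22

22


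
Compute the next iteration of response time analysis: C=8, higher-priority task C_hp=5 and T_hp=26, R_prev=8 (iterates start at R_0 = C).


R_next = C + ceil(R_prev / T_hp) * C_hp
ceil(8 / 26) = ceil(0.3077) = 1
Interference = 1 * 5 = 5
R_next = 8 + 5 = 13

13


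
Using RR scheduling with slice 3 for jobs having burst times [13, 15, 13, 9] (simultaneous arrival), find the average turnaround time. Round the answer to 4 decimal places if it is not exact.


Time quantum = 3
Execution trace:
  J1 runs 3 units, time = 3
  J2 runs 3 units, time = 6
  J3 runs 3 units, time = 9
  J4 runs 3 units, time = 12
  J1 runs 3 units, time = 15
  J2 runs 3 units, time = 18
  J3 runs 3 units, time = 21
  J4 runs 3 units, time = 24
  J1 runs 3 units, time = 27
  J2 runs 3 units, time = 30
  J3 runs 3 units, time = 33
  J4 runs 3 units, time = 36
  J1 runs 3 units, time = 39
  J2 runs 3 units, time = 42
  J3 runs 3 units, time = 45
  J1 runs 1 units, time = 46
  J2 runs 3 units, time = 49
  J3 runs 1 units, time = 50
Finish times: [46, 49, 50, 36]
Average turnaround = 181/4 = 45.25

45.25


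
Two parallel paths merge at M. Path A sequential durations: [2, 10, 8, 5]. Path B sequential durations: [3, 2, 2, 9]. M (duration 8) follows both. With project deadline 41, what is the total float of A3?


Forward pass: ES(A3) = sum of predecessors on chain A = 12
EF = ES + duration = 12 + 8 = 20
Backward pass: LF(M) = deadline = 41; LS(M) = 41 - 8 = 33
LF(A3) = LS(M) - sum(successors on chain A) = 33 - 5 = 28
LS = LF - duration = 28 - 8 = 20
Total float = LS - ES = 20 - 12 = 8

8


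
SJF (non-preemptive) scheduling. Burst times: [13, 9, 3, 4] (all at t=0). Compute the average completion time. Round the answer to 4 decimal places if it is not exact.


SJF order (ascending): [3, 4, 9, 13]
Completion times:
  Job 1: burst=3, C=3
  Job 2: burst=4, C=7
  Job 3: burst=9, C=16
  Job 4: burst=13, C=29
Average completion = 55/4 = 13.75

13.75


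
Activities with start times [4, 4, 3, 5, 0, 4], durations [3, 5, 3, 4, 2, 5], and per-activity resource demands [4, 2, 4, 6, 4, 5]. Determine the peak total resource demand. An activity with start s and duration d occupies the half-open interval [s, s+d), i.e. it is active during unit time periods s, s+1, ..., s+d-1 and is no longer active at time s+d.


Each activity i is active on [start_i, start_i + duration_i).
Compute total resource usage per time slot:
  t=0: active resources = [4], total = 4
  t=1: active resources = [4], total = 4
  t=2: active resources = [], total = 0
  t=3: active resources = [4], total = 4
  t=4: active resources = [4, 2, 4, 5], total = 15
  t=5: active resources = [4, 2, 4, 6, 5], total = 21
  t=6: active resources = [4, 2, 6, 5], total = 17
  t=7: active resources = [2, 6, 5], total = 13
  t=8: active resources = [2, 6, 5], total = 13
Peak resource demand = 21

21


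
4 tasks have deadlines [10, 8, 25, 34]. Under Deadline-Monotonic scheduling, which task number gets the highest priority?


Sort tasks by relative deadline (ascending):
  Task 2: deadline = 8
  Task 1: deadline = 10
  Task 3: deadline = 25
  Task 4: deadline = 34
Priority order (highest first): [2, 1, 3, 4]
Highest priority task = 2

2


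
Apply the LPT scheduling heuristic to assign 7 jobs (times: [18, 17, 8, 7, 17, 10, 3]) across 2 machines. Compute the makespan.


Sort jobs in decreasing order (LPT): [18, 17, 17, 10, 8, 7, 3]
Assign each job to the least loaded machine:
  Machine 1: jobs [18, 10, 8, 3], load = 39
  Machine 2: jobs [17, 17, 7], load = 41
Makespan = max load = 41

41


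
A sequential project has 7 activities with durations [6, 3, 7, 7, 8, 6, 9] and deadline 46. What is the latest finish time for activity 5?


LF(activity 5) = deadline - sum of successor durations
Successors: activities 6 through 7 with durations [6, 9]
Sum of successor durations = 15
LF = 46 - 15 = 31

31


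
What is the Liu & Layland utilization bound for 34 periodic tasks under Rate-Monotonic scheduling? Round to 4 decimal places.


Compute 2^(1/34) = 1.0205959096
Subtract 1: 1.0205959096 - 1 = 0.0205959096
Multiply by n: 34 * 0.0205959096 = 0.7002609264
Round to 4 dp: 0.7003

0.7003


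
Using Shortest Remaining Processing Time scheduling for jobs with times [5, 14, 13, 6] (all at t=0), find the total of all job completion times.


Since all jobs arrive at t=0, SRPT equals SPT ordering.
SPT order: [5, 6, 13, 14]
Completion times:
  Job 1: p=5, C=5
  Job 2: p=6, C=11
  Job 3: p=13, C=24
  Job 4: p=14, C=38
Total completion time = 5 + 11 + 24 + 38 = 78

78


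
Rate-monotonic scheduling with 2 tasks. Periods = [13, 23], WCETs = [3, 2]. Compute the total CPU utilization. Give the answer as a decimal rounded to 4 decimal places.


Compute individual utilizations (exact fractions):
  Task 1: C/T = 3/13 (approx. 0.2308)
  Task 2: C/T = 2/23 (approx. 0.087)
Total utilization U = 3/13 + 2/23 = 95/299
Rounded to 4 decimal places: U = 0.3177
RM (Liu & Layland) bound for 2 tasks = 0.828427; compare with U = 95/299 (approx. 0.317726)
U <= bound, so schedulable by RM sufficient condition.

0.3177


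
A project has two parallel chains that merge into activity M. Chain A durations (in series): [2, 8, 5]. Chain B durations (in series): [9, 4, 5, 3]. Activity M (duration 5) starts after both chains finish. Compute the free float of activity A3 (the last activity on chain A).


ES(A3) = sum of predecessors on chain A = 10
EF(A3) = ES + duration = 10 + 5 = 15
Successor of A3 is M. ES(M) = max(sum(A), sum(B)) = max(15, 21) = 21
Free float = ES(successor) - EF(current) = 21 - 15 = 6

6


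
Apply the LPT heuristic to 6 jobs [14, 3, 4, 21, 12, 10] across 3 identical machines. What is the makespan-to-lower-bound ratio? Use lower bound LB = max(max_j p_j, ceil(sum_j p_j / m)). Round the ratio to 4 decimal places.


LPT order: [21, 14, 12, 10, 4, 3]
Machine loads after assignment: [21, 21, 22]
LPT makespan = 22
Lower bound = max(max_job, ceil(total/3)) = max(21, 22) = 22
Ratio = 22 / 22 = 1.0

1.0


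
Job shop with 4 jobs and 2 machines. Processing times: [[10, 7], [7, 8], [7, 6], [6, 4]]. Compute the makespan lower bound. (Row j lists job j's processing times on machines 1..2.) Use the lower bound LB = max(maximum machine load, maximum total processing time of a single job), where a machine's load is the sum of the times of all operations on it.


Machine loads:
  Machine 1: 10 + 7 + 7 + 6 = 30
  Machine 2: 7 + 8 + 6 + 4 = 25
Max machine load = 30
Job totals:
  Job 1: 17
  Job 2: 15
  Job 3: 13
  Job 4: 10
Max job total = 17
Lower bound = max(30, 17) = 30

30


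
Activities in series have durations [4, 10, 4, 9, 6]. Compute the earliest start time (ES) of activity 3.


Activity 3 starts after activities 1 through 2 complete.
Predecessor durations: [4, 10]
ES = 4 + 10 = 14

14


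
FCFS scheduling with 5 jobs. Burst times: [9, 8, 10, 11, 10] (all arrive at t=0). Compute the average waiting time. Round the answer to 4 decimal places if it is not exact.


FCFS order (as given): [9, 8, 10, 11, 10]
Waiting times:
  Job 1: wait = 0
  Job 2: wait = 9
  Job 3: wait = 17
  Job 4: wait = 27
  Job 5: wait = 38
Sum of waiting times = 91
Average waiting time = 91/5 = 18.2

18.2


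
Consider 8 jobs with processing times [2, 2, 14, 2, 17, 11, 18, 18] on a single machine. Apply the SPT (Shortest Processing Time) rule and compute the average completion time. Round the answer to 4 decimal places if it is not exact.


Sort jobs by processing time (SPT order): [2, 2, 2, 11, 14, 17, 18, 18]
Compute completion times sequentially:
  Job 1: processing = 2, completes at 2
  Job 2: processing = 2, completes at 4
  Job 3: processing = 2, completes at 6
  Job 4: processing = 11, completes at 17
  Job 5: processing = 14, completes at 31
  Job 6: processing = 17, completes at 48
  Job 7: processing = 18, completes at 66
  Job 8: processing = 18, completes at 84
Sum of completion times = 258
Average completion time = 258/8 = 32.25

32.25


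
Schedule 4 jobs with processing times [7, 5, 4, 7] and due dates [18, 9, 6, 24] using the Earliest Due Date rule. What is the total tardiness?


Sort by due date (EDD order): [(4, 6), (5, 9), (7, 18), (7, 24)]
Compute completion times and tardiness:
  Job 1: p=4, d=6, C=4, tardiness=max(0,4-6)=0
  Job 2: p=5, d=9, C=9, tardiness=max(0,9-9)=0
  Job 3: p=7, d=18, C=16, tardiness=max(0,16-18)=0
  Job 4: p=7, d=24, C=23, tardiness=max(0,23-24)=0
Total tardiness = 0

0


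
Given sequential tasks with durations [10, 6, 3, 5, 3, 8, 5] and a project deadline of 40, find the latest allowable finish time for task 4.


LF(activity 4) = deadline - sum of successor durations
Successors: activities 5 through 7 with durations [3, 8, 5]
Sum of successor durations = 16
LF = 40 - 16 = 24

24


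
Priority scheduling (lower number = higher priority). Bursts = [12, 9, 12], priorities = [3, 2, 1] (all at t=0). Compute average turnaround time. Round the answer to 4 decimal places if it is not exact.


Sort by priority (ascending = highest first):
Order: [(1, 12), (2, 9), (3, 12)]
Completion times:
  Priority 1, burst=12, C=12
  Priority 2, burst=9, C=21
  Priority 3, burst=12, C=33
Average turnaround = 66/3 = 22.0

22.0


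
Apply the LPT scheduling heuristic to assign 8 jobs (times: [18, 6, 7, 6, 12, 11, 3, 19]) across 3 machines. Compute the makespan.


Sort jobs in decreasing order (LPT): [19, 18, 12, 11, 7, 6, 6, 3]
Assign each job to the least loaded machine:
  Machine 1: jobs [19, 6, 3], load = 28
  Machine 2: jobs [18, 7], load = 25
  Machine 3: jobs [12, 11, 6], load = 29
Makespan = max load = 29

29


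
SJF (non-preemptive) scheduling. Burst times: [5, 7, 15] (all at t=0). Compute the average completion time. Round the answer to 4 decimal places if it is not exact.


SJF order (ascending): [5, 7, 15]
Completion times:
  Job 1: burst=5, C=5
  Job 2: burst=7, C=12
  Job 3: burst=15, C=27
Average completion = 44/3 = 14.6667

14.6667


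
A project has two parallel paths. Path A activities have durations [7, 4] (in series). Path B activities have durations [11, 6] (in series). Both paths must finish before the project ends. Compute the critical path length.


Path A total = 7 + 4 = 11
Path B total = 11 + 6 = 17
Critical path = longest path = max(11, 17) = 17

17


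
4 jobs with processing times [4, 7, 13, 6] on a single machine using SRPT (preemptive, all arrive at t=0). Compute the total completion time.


Since all jobs arrive at t=0, SRPT equals SPT ordering.
SPT order: [4, 6, 7, 13]
Completion times:
  Job 1: p=4, C=4
  Job 2: p=6, C=10
  Job 3: p=7, C=17
  Job 4: p=13, C=30
Total completion time = 4 + 10 + 17 + 30 = 61

61


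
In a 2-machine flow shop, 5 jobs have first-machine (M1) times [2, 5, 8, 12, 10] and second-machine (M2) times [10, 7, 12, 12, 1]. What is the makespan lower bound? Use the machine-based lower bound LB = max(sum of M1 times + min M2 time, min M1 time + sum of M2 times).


LB1 = sum(M1 times) + min(M2 times) = 37 + 1 = 38
LB2 = min(M1 times) + sum(M2 times) = 2 + 42 = 44
Lower bound = max(LB1, LB2) = max(38, 44) = 44

44


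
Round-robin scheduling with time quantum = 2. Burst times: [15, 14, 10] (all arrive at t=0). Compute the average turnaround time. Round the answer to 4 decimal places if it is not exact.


Time quantum = 2
Execution trace:
  J1 runs 2 units, time = 2
  J2 runs 2 units, time = 4
  J3 runs 2 units, time = 6
  J1 runs 2 units, time = 8
  J2 runs 2 units, time = 10
  J3 runs 2 units, time = 12
  J1 runs 2 units, time = 14
  J2 runs 2 units, time = 16
  J3 runs 2 units, time = 18
  J1 runs 2 units, time = 20
  J2 runs 2 units, time = 22
  J3 runs 2 units, time = 24
  J1 runs 2 units, time = 26
  J2 runs 2 units, time = 28
  J3 runs 2 units, time = 30
  J1 runs 2 units, time = 32
  J2 runs 2 units, time = 34
  J1 runs 2 units, time = 36
  J2 runs 2 units, time = 38
  J1 runs 1 units, time = 39
Finish times: [39, 38, 30]
Average turnaround = 107/3 = 35.6667

35.6667


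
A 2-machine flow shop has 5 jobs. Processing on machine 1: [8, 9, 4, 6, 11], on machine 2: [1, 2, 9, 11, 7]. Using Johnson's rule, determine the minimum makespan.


Apply Johnson's rule:
  Group 1 (a <= b): [(3, 4, 9), (4, 6, 11)]
  Group 2 (a > b): [(5, 11, 7), (2, 9, 2), (1, 8, 1)]
Optimal job order: [3, 4, 5, 2, 1]
Schedule:
  Job 3: M1 done at 4, M2 done at 13
  Job 4: M1 done at 10, M2 done at 24
  Job 5: M1 done at 21, M2 done at 31
  Job 2: M1 done at 30, M2 done at 33
  Job 1: M1 done at 38, M2 done at 39
Makespan = 39

39


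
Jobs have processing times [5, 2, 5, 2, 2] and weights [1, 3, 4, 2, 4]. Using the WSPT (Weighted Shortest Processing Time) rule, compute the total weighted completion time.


Compute p/w ratios and sort ascending (WSPT): [(2, 4), (2, 3), (2, 2), (5, 4), (5, 1)]
Compute weighted completion times:
  Job (p=2,w=4): C=2, w*C=4*2=8
  Job (p=2,w=3): C=4, w*C=3*4=12
  Job (p=2,w=2): C=6, w*C=2*6=12
  Job (p=5,w=4): C=11, w*C=4*11=44
  Job (p=5,w=1): C=16, w*C=1*16=16
Total weighted completion time = 92

92


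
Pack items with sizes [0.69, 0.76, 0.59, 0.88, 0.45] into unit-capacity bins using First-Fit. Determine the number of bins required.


Place items sequentially using First-Fit:
  Item 0.69 -> new Bin 1
  Item 0.76 -> new Bin 2
  Item 0.59 -> new Bin 3
  Item 0.88 -> new Bin 4
  Item 0.45 -> new Bin 5
Total bins used = 5

5


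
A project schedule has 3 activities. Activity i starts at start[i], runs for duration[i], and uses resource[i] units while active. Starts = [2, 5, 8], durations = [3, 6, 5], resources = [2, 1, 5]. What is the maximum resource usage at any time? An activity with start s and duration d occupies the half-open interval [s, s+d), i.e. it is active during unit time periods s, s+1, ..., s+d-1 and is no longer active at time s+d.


Each activity i is active on [start_i, start_i + duration_i).
Compute total resource usage per time slot:
  t=0: active resources = [], total = 0
  t=1: active resources = [], total = 0
  t=2: active resources = [2], total = 2
  t=3: active resources = [2], total = 2
  t=4: active resources = [2], total = 2
  t=5: active resources = [1], total = 1
  t=6: active resources = [1], total = 1
  t=7: active resources = [1], total = 1
  t=8: active resources = [1, 5], total = 6
  t=9: active resources = [1, 5], total = 6
  t=10: active resources = [1, 5], total = 6
  t=11: active resources = [5], total = 5
  t=12: active resources = [5], total = 5
Peak resource demand = 6

6


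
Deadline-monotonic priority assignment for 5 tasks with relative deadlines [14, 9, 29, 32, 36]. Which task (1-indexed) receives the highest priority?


Sort tasks by relative deadline (ascending):
  Task 2: deadline = 9
  Task 1: deadline = 14
  Task 3: deadline = 29
  Task 4: deadline = 32
  Task 5: deadline = 36
Priority order (highest first): [2, 1, 3, 4, 5]
Highest priority task = 2

2


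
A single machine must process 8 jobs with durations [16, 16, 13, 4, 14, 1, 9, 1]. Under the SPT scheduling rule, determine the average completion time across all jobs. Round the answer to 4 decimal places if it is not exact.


Sort jobs by processing time (SPT order): [1, 1, 4, 9, 13, 14, 16, 16]
Compute completion times sequentially:
  Job 1: processing = 1, completes at 1
  Job 2: processing = 1, completes at 2
  Job 3: processing = 4, completes at 6
  Job 4: processing = 9, completes at 15
  Job 5: processing = 13, completes at 28
  Job 6: processing = 14, completes at 42
  Job 7: processing = 16, completes at 58
  Job 8: processing = 16, completes at 74
Sum of completion times = 226
Average completion time = 226/8 = 28.25

28.25


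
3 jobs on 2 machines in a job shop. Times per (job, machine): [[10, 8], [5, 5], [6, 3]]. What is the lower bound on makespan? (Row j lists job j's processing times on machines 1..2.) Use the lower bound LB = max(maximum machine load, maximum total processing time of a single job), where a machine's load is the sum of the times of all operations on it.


Machine loads:
  Machine 1: 10 + 5 + 6 = 21
  Machine 2: 8 + 5 + 3 = 16
Max machine load = 21
Job totals:
  Job 1: 18
  Job 2: 10
  Job 3: 9
Max job total = 18
Lower bound = max(21, 18) = 21

21


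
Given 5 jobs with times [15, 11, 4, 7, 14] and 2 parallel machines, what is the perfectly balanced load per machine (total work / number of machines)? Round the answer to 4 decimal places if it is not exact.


Total processing time = 15 + 11 + 4 + 7 + 14 = 51
Number of machines = 2
Ideal balanced load = 51 / 2 = 25.5

25.5


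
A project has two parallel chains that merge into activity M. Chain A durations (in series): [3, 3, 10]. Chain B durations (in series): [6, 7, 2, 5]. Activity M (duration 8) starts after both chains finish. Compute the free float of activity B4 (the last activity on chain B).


ES(B4) = sum of predecessors on chain B = 15
EF(B4) = ES + duration = 15 + 5 = 20
Successor of B4 is M. ES(M) = max(sum(A), sum(B)) = max(16, 20) = 20
Free float = ES(successor) - EF(current) = 20 - 20 = 0

0


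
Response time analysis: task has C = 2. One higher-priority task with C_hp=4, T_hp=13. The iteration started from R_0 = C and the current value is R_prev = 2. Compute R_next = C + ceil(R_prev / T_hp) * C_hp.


R_next = C + ceil(R_prev / T_hp) * C_hp
ceil(2 / 13) = ceil(0.1538) = 1
Interference = 1 * 4 = 4
R_next = 2 + 4 = 6

6


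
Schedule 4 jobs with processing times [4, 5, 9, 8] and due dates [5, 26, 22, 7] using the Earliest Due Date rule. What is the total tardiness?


Sort by due date (EDD order): [(4, 5), (8, 7), (9, 22), (5, 26)]
Compute completion times and tardiness:
  Job 1: p=4, d=5, C=4, tardiness=max(0,4-5)=0
  Job 2: p=8, d=7, C=12, tardiness=max(0,12-7)=5
  Job 3: p=9, d=22, C=21, tardiness=max(0,21-22)=0
  Job 4: p=5, d=26, C=26, tardiness=max(0,26-26)=0
Total tardiness = 5

5


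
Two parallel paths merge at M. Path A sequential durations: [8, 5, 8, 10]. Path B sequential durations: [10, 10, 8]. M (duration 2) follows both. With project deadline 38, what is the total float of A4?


Forward pass: ES(A4) = sum of predecessors on chain A = 21
EF = ES + duration = 21 + 10 = 31
Backward pass: LF(M) = deadline = 38; LS(M) = 38 - 2 = 36
LF(A4) = LS(M) - sum(successors on chain A) = 36 - 0 = 36
LS = LF - duration = 36 - 10 = 26
Total float = LS - ES = 26 - 21 = 5

5


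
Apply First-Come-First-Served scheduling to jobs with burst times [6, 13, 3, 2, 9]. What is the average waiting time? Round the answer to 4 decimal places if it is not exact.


FCFS order (as given): [6, 13, 3, 2, 9]
Waiting times:
  Job 1: wait = 0
  Job 2: wait = 6
  Job 3: wait = 19
  Job 4: wait = 22
  Job 5: wait = 24
Sum of waiting times = 71
Average waiting time = 71/5 = 14.2

14.2


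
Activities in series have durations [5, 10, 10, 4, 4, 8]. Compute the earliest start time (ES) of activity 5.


Activity 5 starts after activities 1 through 4 complete.
Predecessor durations: [5, 10, 10, 4]
ES = 5 + 10 + 10 + 4 = 29

29


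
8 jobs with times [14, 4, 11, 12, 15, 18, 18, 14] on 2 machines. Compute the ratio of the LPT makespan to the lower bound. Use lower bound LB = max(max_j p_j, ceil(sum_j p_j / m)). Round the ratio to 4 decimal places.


LPT order: [18, 18, 15, 14, 14, 12, 11, 4]
Machine loads after assignment: [56, 50]
LPT makespan = 56
Lower bound = max(max_job, ceil(total/2)) = max(18, 53) = 53
Ratio = 56 / 53 = 1.0566

1.0566


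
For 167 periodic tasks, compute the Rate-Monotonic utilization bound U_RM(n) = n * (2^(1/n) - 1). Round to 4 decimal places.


Compute 2^(1/167) = 1.0041592075
Subtract 1: 1.0041592075 - 1 = 0.0041592075
Multiply by n: 167 * 0.0041592075 = 0.6945876525
Round to 4 dp: 0.6946

0.6946


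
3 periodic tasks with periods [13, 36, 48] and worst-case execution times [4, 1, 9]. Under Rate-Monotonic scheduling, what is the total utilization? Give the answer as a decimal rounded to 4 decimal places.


Compute individual utilizations (exact fractions):
  Task 1: C/T = 4/13 (approx. 0.3077)
  Task 2: C/T = 1/36 (approx. 0.0278)
  Task 3: C/T = 9/48 = 3/16 (approx. 0.1875)
Total utilization U = 4/13 + 1/36 + 3/16 = 979/1872
Rounded to 4 decimal places: U = 0.5230
RM (Liu & Layland) bound for 3 tasks = 0.779763; compare with U = 979/1872 (approx. 0.522970)
U <= bound, so schedulable by RM sufficient condition.

0.5230


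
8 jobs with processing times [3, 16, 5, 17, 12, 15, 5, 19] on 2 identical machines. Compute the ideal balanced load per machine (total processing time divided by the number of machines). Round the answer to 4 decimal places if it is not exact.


Total processing time = 3 + 16 + 5 + 17 + 12 + 15 + 5 + 19 = 92
Number of machines = 2
Ideal balanced load = 92 / 2 = 46.0

46.0


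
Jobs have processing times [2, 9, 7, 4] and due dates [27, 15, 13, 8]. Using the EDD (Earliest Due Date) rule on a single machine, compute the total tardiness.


Sort by due date (EDD order): [(4, 8), (7, 13), (9, 15), (2, 27)]
Compute completion times and tardiness:
  Job 1: p=4, d=8, C=4, tardiness=max(0,4-8)=0
  Job 2: p=7, d=13, C=11, tardiness=max(0,11-13)=0
  Job 3: p=9, d=15, C=20, tardiness=max(0,20-15)=5
  Job 4: p=2, d=27, C=22, tardiness=max(0,22-27)=0
Total tardiness = 5

5


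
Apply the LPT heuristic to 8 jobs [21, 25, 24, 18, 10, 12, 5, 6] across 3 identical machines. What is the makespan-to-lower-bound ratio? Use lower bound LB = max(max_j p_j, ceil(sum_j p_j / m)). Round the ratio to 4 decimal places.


LPT order: [25, 24, 21, 18, 12, 10, 6, 5]
Machine loads after assignment: [41, 41, 39]
LPT makespan = 41
Lower bound = max(max_job, ceil(total/3)) = max(25, 41) = 41
Ratio = 41 / 41 = 1.0

1.0


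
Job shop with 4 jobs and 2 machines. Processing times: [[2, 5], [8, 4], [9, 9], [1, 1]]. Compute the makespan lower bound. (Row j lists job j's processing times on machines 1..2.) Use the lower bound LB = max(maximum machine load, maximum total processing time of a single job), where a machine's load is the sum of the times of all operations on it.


Machine loads:
  Machine 1: 2 + 8 + 9 + 1 = 20
  Machine 2: 5 + 4 + 9 + 1 = 19
Max machine load = 20
Job totals:
  Job 1: 7
  Job 2: 12
  Job 3: 18
  Job 4: 2
Max job total = 18
Lower bound = max(20, 18) = 20

20


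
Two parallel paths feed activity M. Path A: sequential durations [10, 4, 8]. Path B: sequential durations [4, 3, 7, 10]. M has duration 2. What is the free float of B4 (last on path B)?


ES(B4) = sum of predecessors on chain B = 14
EF(B4) = ES + duration = 14 + 10 = 24
Successor of B4 is M. ES(M) = max(sum(A), sum(B)) = max(22, 24) = 24
Free float = ES(successor) - EF(current) = 24 - 24 = 0

0


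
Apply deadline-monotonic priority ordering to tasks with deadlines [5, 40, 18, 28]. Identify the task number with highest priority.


Sort tasks by relative deadline (ascending):
  Task 1: deadline = 5
  Task 3: deadline = 18
  Task 4: deadline = 28
  Task 2: deadline = 40
Priority order (highest first): [1, 3, 4, 2]
Highest priority task = 1

1


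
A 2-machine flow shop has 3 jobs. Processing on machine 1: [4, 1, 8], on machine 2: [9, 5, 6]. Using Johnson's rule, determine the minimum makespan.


Apply Johnson's rule:
  Group 1 (a <= b): [(2, 1, 5), (1, 4, 9)]
  Group 2 (a > b): [(3, 8, 6)]
Optimal job order: [2, 1, 3]
Schedule:
  Job 2: M1 done at 1, M2 done at 6
  Job 1: M1 done at 5, M2 done at 15
  Job 3: M1 done at 13, M2 done at 21
Makespan = 21

21


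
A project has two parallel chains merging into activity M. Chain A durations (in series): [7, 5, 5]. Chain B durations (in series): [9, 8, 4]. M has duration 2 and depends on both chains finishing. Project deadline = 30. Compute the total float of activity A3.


Forward pass: ES(A3) = sum of predecessors on chain A = 12
EF = ES + duration = 12 + 5 = 17
Backward pass: LF(M) = deadline = 30; LS(M) = 30 - 2 = 28
LF(A3) = LS(M) - sum(successors on chain A) = 28 - 0 = 28
LS = LF - duration = 28 - 5 = 23
Total float = LS - ES = 23 - 12 = 11

11
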